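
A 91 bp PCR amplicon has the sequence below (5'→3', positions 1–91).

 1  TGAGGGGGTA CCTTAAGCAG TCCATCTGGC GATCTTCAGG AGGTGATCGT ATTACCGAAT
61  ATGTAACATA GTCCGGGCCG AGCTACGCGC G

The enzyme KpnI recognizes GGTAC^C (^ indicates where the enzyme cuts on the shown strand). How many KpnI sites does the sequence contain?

1

GGTACC occurs starting at position 7.
KpnI cuts at 1 site.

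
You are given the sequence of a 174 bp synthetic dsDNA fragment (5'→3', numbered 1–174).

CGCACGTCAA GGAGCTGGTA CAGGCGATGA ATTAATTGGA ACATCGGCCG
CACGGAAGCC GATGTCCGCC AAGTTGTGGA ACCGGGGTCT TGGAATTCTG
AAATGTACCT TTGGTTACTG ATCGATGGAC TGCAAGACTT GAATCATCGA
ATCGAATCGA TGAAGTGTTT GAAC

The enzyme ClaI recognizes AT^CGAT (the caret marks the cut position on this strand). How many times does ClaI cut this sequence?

ATCGAT occurs starting at positions 121, 156.
ClaI cuts at 2 sites.

2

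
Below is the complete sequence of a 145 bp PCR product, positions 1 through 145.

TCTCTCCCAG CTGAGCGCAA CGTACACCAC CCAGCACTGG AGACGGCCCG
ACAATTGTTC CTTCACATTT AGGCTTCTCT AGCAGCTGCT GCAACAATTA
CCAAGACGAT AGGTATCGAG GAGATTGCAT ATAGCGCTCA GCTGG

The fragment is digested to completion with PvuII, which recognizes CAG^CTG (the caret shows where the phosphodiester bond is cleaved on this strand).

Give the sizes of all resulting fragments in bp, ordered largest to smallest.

PvuII sites (CAGCTG) start at positions 8, 83, 139.
PvuII cuts after base 3 of each site, so after positions 10, 85, 141.
Linear molecule, 3 cuts → 4 fragments:
  1–10 → 10 bp
  11–85 → 75 bp
  86–141 → 56 bp
  142–145 → 4 bp
Sorted largest to smallest: 75, 56, 10, 4 bp.

75, 56, 10, 4 bp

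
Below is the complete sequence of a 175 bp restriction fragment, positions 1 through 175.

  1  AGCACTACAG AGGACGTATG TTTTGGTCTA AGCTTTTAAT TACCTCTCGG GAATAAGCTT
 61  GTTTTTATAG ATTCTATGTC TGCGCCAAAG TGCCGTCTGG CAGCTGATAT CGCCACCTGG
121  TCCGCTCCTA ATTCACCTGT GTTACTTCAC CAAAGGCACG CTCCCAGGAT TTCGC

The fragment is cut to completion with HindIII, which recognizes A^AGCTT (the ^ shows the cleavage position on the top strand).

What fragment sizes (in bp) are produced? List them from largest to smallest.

HindIII sites (AAGCTT) start at positions 30, 55.
HindIII cuts after the first base of each site, so after positions 30, 55.
Linear molecule, 2 cuts → 3 fragments:
  1–30 → 30 bp
  31–55 → 25 bp
  56–175 → 120 bp
Sorted largest to smallest: 120, 30, 25 bp.

120, 30, 25 bp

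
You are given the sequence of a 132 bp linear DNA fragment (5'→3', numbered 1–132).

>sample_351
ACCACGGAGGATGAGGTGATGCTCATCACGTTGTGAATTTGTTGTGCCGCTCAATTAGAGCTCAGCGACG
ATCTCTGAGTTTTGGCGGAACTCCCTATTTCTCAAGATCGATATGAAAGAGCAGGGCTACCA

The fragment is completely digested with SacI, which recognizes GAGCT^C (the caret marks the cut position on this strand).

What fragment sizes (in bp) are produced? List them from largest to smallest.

The SacI site (GAGCTC) starts at position 58.
SacI cuts after base 5 of each site (before the last base), so after position 62.
Linear molecule, 1 cut → 2 fragments:
  1–62 → 62 bp
  63–132 → 70 bp
Sorted largest to smallest: 70, 62 bp.

70, 62 bp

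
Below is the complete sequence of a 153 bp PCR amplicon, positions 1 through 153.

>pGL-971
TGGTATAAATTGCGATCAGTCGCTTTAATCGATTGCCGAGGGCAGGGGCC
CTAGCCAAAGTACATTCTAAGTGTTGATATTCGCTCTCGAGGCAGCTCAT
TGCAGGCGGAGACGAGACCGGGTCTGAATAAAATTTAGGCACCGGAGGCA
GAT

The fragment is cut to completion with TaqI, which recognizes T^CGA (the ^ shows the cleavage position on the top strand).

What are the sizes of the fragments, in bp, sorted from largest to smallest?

66, 58, 29 bp

TaqI sites (TCGA) start at positions 29, 87.
TaqI cuts after the first base of each site, so after positions 29, 87.
Linear molecule, 2 cuts → 3 fragments:
  1–29 → 29 bp
  30–87 → 58 bp
  88–153 → 66 bp
Sorted largest to smallest: 66, 58, 29 bp.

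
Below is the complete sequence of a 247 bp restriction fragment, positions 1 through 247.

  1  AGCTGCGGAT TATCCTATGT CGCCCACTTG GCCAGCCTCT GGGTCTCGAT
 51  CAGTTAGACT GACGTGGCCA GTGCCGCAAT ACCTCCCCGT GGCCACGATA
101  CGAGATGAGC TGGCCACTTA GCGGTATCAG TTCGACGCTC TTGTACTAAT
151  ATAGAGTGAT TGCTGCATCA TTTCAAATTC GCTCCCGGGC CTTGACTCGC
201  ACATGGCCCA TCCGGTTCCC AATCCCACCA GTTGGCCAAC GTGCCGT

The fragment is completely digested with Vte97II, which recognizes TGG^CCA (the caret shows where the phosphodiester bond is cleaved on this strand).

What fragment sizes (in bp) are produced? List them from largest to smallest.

Vte97II sites (TGGCCA) start at positions 29, 65, 90, 111, 233.
Vte97II cuts after base 3 of each site, so after positions 31, 67, 92, 113, 235.
Linear molecule, 5 cuts → 6 fragments:
  1–31 → 31 bp
  32–67 → 36 bp
  68–92 → 25 bp
  93–113 → 21 bp
  114–235 → 122 bp
  236–247 → 12 bp
Sorted largest to smallest: 122, 36, 31, 25, 21, 12 bp.

122, 36, 31, 25, 21, 12 bp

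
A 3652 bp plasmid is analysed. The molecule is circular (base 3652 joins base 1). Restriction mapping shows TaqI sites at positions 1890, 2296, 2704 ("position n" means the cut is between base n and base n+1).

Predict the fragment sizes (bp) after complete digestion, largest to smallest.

Circular molecule, 3 cuts → 3 fragments:
  2296 − 1890 = 406 bp
  2704 − 2296 = 408 bp
  wrap: 3652 − 2704 + 1890 = 2838 bp
Sorted largest to smallest: 2838, 408, 406 bp.

2838, 408, 406 bp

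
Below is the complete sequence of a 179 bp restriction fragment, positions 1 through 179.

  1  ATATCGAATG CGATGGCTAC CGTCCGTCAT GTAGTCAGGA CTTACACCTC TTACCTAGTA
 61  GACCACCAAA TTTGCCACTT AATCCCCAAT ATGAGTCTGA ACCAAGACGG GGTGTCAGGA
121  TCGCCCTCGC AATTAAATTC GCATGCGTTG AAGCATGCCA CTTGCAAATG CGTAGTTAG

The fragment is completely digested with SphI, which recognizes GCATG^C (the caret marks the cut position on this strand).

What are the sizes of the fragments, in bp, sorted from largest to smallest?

145, 22, 12 bp

SphI sites (GCATGC) start at positions 141, 153.
SphI cuts after base 5 of each site (before the last base), so after positions 145, 157.
Linear molecule, 2 cuts → 3 fragments:
  1–145 → 145 bp
  146–157 → 12 bp
  158–179 → 22 bp
Sorted largest to smallest: 145, 22, 12 bp.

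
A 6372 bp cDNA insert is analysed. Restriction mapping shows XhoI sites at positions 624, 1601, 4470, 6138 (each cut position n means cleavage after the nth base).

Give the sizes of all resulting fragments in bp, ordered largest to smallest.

2869, 1668, 977, 624, 234 bp

Linear molecule, 4 cuts → 5 fragments:
  624 − 0 = 624 bp
  1601 − 624 = 977 bp
  4470 − 1601 = 2869 bp
  6138 − 4470 = 1668 bp
  6372 − 6138 = 234 bp
Sorted largest to smallest: 2869, 1668, 977, 624, 234 bp.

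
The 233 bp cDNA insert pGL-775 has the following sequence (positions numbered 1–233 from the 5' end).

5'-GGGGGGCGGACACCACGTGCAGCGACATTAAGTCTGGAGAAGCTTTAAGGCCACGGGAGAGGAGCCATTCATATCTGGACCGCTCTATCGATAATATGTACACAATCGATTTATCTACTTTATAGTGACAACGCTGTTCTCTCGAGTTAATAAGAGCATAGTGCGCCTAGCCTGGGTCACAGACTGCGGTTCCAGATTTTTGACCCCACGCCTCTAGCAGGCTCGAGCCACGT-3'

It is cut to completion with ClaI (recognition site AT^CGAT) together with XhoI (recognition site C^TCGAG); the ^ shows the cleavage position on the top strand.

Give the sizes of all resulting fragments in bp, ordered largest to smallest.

ClaI sites (ATCGAT) start at positions 87, 105.
ClaI cuts after base 2 of each site, so after positions 88, 106.
XhoI sites (CTCGAG) start at positions 141, 222.
XhoI cuts after the first base of each site, so after positions 141, 222.
Combined cut positions: 88, 106, 141, 222.
Linear molecule, 4 cuts → 5 fragments:
  1–88 → 88 bp
  89–106 → 18 bp
  107–141 → 35 bp
  142–222 → 81 bp
  223–233 → 11 bp
Sorted largest to smallest: 88, 81, 35, 18, 11 bp.

88, 81, 35, 18, 11 bp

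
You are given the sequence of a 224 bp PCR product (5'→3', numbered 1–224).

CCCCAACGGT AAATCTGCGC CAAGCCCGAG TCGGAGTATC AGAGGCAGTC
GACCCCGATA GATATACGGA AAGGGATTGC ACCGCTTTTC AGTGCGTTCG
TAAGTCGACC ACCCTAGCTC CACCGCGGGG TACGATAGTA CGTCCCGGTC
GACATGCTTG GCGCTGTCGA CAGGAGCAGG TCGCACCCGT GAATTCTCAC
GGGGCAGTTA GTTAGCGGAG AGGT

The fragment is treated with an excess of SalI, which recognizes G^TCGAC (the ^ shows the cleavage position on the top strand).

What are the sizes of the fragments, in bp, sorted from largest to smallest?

SalI sites (GTCGAC) start at positions 48, 104, 148, 166.
SalI cuts after the first base of each site, so after positions 48, 104, 148, 166.
Linear molecule, 4 cuts → 5 fragments:
  1–48 → 48 bp
  49–104 → 56 bp
  105–148 → 44 bp
  149–166 → 18 bp
  167–224 → 58 bp
Sorted largest to smallest: 58, 56, 48, 44, 18 bp.

58, 56, 48, 44, 18 bp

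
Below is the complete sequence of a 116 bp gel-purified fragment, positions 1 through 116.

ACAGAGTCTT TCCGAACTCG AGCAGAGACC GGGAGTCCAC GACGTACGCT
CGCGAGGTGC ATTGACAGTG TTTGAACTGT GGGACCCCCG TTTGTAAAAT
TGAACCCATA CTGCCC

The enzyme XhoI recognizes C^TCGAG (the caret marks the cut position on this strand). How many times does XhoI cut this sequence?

CTCGAG occurs starting at position 17.
XhoI cuts at 1 site.

1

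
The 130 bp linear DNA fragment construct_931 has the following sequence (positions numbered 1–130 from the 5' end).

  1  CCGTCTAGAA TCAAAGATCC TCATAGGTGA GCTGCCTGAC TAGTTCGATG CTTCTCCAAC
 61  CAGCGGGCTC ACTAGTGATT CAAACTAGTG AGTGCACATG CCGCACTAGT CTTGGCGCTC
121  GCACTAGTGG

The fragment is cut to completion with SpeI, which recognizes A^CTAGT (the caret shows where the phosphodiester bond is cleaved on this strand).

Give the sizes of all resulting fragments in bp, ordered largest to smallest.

SpeI sites (ACTAGT) start at positions 39, 71, 84, 105, 123.
SpeI cuts after the first base of each site, so after positions 39, 71, 84, 105, 123.
Linear molecule, 5 cuts → 6 fragments:
  1–39 → 39 bp
  40–71 → 32 bp
  72–84 → 13 bp
  85–105 → 21 bp
  106–123 → 18 bp
  124–130 → 7 bp
Sorted largest to smallest: 39, 32, 21, 18, 13, 7 bp.

39, 32, 21, 18, 13, 7 bp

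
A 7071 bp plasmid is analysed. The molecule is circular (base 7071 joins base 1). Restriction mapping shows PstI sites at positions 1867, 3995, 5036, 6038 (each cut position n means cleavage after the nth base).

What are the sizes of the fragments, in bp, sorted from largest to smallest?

2900, 2128, 1041, 1002 bp

Circular molecule, 4 cuts → 4 fragments:
  3995 − 1867 = 2128 bp
  5036 − 3995 = 1041 bp
  6038 − 5036 = 1002 bp
  wrap: 7071 − 6038 + 1867 = 2900 bp
Sorted largest to smallest: 2900, 2128, 1041, 1002 bp.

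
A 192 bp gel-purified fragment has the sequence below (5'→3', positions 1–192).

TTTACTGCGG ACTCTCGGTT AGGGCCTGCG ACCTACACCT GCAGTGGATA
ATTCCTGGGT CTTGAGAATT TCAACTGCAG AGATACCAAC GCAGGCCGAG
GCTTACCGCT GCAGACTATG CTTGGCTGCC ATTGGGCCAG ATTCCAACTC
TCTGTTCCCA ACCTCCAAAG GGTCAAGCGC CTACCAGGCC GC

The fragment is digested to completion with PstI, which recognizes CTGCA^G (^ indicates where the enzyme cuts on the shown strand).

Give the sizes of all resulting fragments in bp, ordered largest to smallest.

PstI sites (CTGCAG) start at positions 39, 75, 109.
PstI cuts after base 5 of each site (before the last base), so after positions 43, 79, 113.
Linear molecule, 3 cuts → 4 fragments:
  1–43 → 43 bp
  44–79 → 36 bp
  80–113 → 34 bp
  114–192 → 79 bp
Sorted largest to smallest: 79, 43, 36, 34 bp.

79, 43, 36, 34 bp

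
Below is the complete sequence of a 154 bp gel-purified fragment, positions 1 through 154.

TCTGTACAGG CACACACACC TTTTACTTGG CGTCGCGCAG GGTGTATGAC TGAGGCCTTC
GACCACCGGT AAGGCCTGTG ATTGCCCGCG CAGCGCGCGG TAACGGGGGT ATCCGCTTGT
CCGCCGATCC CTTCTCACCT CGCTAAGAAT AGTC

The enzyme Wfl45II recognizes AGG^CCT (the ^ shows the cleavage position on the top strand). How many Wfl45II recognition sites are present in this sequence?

2

AGGCCT occurs starting at positions 53, 72.
Wfl45II cuts at 2 sites.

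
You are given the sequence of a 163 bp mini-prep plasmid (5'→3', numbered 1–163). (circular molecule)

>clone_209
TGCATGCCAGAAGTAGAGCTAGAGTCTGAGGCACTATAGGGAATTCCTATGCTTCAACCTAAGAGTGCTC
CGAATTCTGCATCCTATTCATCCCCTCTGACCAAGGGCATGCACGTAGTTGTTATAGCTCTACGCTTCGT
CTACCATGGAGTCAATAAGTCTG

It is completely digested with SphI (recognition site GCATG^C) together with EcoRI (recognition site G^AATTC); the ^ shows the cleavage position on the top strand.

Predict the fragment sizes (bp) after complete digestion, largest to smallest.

58, 39, 35, 31 bp

SphI sites (GCATGC) start at positions 2, 107.
SphI cuts after base 5 of each site (before the last base), so after positions 6, 111.
EcoRI sites (GAATTC) start at positions 41, 72.
EcoRI cuts after the first base of each site, so after positions 41, 72.
Combined cut positions: 6, 41, 72, 111.
Circular molecule, 4 cuts → 4 fragments:
  7–41 → 35 bp
  42–72 → 31 bp
  73–111 → 39 bp
  112–163 then 1–6 → 52 + 6 = 58 bp
Sorted largest to smallest: 58, 39, 35, 31 bp.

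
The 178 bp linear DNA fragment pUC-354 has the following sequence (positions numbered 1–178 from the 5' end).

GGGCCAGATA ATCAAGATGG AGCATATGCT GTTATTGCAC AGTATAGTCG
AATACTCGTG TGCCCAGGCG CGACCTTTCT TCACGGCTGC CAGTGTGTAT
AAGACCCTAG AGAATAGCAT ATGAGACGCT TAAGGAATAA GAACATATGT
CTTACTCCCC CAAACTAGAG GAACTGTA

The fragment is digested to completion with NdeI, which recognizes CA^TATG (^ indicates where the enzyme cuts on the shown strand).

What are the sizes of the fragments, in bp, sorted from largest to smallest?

95, 33, 26, 24 bp

NdeI sites (CATATG) start at positions 23, 118, 144.
NdeI cuts after base 2 of each site, so after positions 24, 119, 145.
Linear molecule, 3 cuts → 4 fragments:
  1–24 → 24 bp
  25–119 → 95 bp
  120–145 → 26 bp
  146–178 → 33 bp
Sorted largest to smallest: 95, 33, 26, 24 bp.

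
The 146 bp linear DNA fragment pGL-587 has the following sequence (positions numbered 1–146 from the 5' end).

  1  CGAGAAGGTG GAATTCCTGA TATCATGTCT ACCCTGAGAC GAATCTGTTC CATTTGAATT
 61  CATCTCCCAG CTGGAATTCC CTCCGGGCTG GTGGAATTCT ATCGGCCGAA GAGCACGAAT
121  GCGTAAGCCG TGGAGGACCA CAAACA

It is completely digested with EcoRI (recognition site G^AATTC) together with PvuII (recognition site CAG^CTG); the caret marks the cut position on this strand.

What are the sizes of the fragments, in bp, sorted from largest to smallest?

52, 45, 20, 14, 11, 4 bp

EcoRI sites (GAATTC) start at positions 11, 56, 74, 94.
EcoRI cuts after the first base of each site, so after positions 11, 56, 74, 94.
The PvuII site (CAGCTG) starts at position 68.
PvuII cuts after base 3 of each site, so after position 70.
Combined cut positions: 11, 56, 70, 74, 94.
Linear molecule, 5 cuts → 6 fragments:
  1–11 → 11 bp
  12–56 → 45 bp
  57–70 → 14 bp
  71–74 → 4 bp
  75–94 → 20 bp
  95–146 → 52 bp
Sorted largest to smallest: 52, 45, 20, 14, 11, 4 bp.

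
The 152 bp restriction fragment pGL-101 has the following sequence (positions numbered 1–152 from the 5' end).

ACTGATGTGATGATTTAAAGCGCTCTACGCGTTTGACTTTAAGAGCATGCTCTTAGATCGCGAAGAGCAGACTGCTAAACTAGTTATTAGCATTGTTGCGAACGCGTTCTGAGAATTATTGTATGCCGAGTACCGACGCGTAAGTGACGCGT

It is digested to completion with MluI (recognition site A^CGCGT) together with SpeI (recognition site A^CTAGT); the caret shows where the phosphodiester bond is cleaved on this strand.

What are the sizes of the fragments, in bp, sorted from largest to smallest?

52, 34, 27, 23, 11, 5 bp

MluI sites (ACGCGT) start at positions 27, 102, 136, 147.
MluI cuts after the first base of each site, so after positions 27, 102, 136, 147.
The SpeI site (ACTAGT) starts at position 79.
SpeI cuts after the first base of each site, so after position 79.
Combined cut positions: 27, 79, 102, 136, 147.
Linear molecule, 5 cuts → 6 fragments:
  1–27 → 27 bp
  28–79 → 52 bp
  80–102 → 23 bp
  103–136 → 34 bp
  137–147 → 11 bp
  148–152 → 5 bp
Sorted largest to smallest: 52, 34, 27, 23, 11, 5 bp.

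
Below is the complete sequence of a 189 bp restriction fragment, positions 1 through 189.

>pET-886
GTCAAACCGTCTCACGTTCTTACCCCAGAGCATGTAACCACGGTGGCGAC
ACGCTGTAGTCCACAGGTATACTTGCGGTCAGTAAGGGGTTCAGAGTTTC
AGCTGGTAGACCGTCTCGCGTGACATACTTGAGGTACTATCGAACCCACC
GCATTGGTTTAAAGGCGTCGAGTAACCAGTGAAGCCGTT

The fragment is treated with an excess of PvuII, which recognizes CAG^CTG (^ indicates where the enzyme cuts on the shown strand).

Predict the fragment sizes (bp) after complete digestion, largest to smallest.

The PvuII site (CAGCTG) starts at position 100.
PvuII cuts after base 3 of each site, so after position 102.
Linear molecule, 1 cut → 2 fragments:
  1–102 → 102 bp
  103–189 → 87 bp
Sorted largest to smallest: 102, 87 bp.

102, 87 bp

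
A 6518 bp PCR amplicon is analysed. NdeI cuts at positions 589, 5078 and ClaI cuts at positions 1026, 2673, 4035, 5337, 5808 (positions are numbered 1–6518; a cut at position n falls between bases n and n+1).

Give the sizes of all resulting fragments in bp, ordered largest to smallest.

1647, 1362, 1043, 710, 589, 471, 437, 259 bp

Combined cut positions (sorted): 589, 1026, 2673, 4035, 5078, 5337, 5808.
Linear molecule, 7 cuts → 8 fragments:
  589 − 0 = 589 bp
  1026 − 589 = 437 bp
  2673 − 1026 = 1647 bp
  4035 − 2673 = 1362 bp
  5078 − 4035 = 1043 bp
  5337 − 5078 = 259 bp
  5808 − 5337 = 471 bp
  6518 − 5808 = 710 bp
Sorted largest to smallest: 1647, 1362, 1043, 710, 589, 471, 437, 259 bp.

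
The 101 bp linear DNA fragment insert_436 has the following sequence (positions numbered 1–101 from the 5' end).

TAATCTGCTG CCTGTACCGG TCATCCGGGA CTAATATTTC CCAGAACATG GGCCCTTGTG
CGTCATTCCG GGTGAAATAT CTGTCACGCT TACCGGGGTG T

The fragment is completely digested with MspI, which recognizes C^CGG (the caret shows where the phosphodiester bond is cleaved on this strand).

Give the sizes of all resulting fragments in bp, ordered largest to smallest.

43, 25, 17, 8, 8 bp

MspI sites (CCGG) start at positions 17, 25, 68, 93.
MspI cuts after the first base of each site, so after positions 17, 25, 68, 93.
Linear molecule, 4 cuts → 5 fragments:
  1–17 → 17 bp
  18–25 → 8 bp
  26–68 → 43 bp
  69–93 → 25 bp
  94–101 → 8 bp
Sorted largest to smallest: 43, 25, 17, 8, 8 bp.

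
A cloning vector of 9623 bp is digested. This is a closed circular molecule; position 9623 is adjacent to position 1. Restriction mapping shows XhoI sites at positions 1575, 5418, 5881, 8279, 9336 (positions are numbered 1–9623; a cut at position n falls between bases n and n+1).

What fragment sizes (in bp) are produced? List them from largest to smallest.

Circular molecule, 5 cuts → 5 fragments:
  5418 − 1575 = 3843 bp
  5881 − 5418 = 463 bp
  8279 − 5881 = 2398 bp
  9336 − 8279 = 1057 bp
  wrap: 9623 − 9336 + 1575 = 1862 bp
Sorted largest to smallest: 3843, 2398, 1862, 1057, 463 bp.

3843, 2398, 1862, 1057, 463 bp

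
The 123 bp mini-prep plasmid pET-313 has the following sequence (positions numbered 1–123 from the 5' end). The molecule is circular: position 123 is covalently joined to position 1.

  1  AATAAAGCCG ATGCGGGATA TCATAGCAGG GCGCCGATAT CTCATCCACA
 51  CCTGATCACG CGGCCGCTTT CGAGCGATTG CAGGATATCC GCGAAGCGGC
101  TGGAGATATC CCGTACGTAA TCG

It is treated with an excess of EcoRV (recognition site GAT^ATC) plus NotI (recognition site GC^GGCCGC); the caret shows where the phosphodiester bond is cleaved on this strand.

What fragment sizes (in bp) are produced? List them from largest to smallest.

35, 25, 23, 21, 19 bp

EcoRV sites (GATATC) start at positions 17, 36, 84, 105.
EcoRV cuts after base 3 of each site, so after positions 19, 38, 86, 107.
The NotI site (GCGGCCGC) starts at position 60.
NotI cuts after base 2 of each site, so after position 61.
Combined cut positions: 19, 38, 61, 86, 107.
Circular molecule, 5 cuts → 5 fragments:
  20–38 → 19 bp
  39–61 → 23 bp
  62–86 → 25 bp
  87–107 → 21 bp
  108–123 then 1–19 → 16 + 19 = 35 bp
Sorted largest to smallest: 35, 25, 23, 21, 19 bp.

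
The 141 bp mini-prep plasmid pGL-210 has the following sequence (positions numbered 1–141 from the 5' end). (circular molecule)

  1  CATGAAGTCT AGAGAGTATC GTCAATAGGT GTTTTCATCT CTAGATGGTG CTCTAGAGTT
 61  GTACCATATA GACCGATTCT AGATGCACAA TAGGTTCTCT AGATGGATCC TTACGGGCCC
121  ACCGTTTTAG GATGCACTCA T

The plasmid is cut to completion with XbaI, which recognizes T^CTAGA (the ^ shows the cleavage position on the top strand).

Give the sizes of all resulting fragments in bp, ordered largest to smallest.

51, 32, 26, 20, 12 bp

XbaI sites (TCTAGA) start at positions 8, 40, 52, 78, 98.
XbaI cuts after the first base of each site, so after positions 8, 40, 52, 78, 98.
Circular molecule, 5 cuts → 5 fragments:
  9–40 → 32 bp
  41–52 → 12 bp
  53–78 → 26 bp
  79–98 → 20 bp
  99–141 then 1–8 → 43 + 8 = 51 bp
Sorted largest to smallest: 51, 32, 26, 20, 12 bp.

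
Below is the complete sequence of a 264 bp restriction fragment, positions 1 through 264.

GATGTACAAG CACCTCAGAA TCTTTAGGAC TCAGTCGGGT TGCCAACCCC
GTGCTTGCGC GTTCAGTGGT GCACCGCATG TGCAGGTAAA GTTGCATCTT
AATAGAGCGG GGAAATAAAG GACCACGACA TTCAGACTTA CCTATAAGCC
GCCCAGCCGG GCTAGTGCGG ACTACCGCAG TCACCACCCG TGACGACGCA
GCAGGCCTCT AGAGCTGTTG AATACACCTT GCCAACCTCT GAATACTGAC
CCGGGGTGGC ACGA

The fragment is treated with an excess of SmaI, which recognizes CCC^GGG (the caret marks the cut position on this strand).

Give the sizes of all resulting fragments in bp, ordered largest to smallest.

252, 12 bp

The SmaI site (CCCGGG) starts at position 250.
SmaI cuts after base 3 of each site, so after position 252.
Linear molecule, 1 cut → 2 fragments:
  1–252 → 252 bp
  253–264 → 12 bp
Sorted largest to smallest: 252, 12 bp.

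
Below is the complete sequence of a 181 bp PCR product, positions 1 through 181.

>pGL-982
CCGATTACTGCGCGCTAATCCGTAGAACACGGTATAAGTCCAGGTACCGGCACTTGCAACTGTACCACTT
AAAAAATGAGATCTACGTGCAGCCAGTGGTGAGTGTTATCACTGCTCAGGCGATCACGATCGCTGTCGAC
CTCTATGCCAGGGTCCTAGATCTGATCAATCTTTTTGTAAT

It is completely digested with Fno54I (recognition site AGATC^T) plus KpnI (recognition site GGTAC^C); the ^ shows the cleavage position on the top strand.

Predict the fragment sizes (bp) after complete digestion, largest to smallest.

Fno54I sites (AGATCT) start at positions 79, 158.
Fno54I cuts after base 5 of each site (before the last base), so after positions 83, 162.
The KpnI site (GGTACC) starts at position 43.
KpnI cuts after base 5 of each site (before the last base), so after position 47.
Combined cut positions: 47, 83, 162.
Linear molecule, 3 cuts → 4 fragments:
  1–47 → 47 bp
  48–83 → 36 bp
  84–162 → 79 bp
  163–181 → 19 bp
Sorted largest to smallest: 79, 47, 36, 19 bp.

79, 47, 36, 19 bp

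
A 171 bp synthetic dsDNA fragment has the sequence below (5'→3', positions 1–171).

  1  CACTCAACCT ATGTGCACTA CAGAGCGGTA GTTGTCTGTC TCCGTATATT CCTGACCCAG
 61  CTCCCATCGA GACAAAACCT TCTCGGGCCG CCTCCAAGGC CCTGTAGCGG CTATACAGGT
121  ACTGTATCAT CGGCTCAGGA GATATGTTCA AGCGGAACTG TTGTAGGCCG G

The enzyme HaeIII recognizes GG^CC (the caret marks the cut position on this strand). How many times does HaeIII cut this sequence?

3

GGCC occurs starting at positions 86, 98, 166.
HaeIII cuts at 3 sites.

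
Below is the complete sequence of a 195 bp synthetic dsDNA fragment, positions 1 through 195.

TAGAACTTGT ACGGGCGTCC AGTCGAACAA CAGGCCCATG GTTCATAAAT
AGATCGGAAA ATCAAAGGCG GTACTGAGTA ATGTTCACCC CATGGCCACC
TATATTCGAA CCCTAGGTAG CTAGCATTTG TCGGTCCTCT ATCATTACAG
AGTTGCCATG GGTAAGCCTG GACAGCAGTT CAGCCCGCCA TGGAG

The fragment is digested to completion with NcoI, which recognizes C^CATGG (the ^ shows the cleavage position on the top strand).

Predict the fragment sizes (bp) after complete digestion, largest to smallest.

66, 54, 36, 32, 7 bp

NcoI sites (CCATGG) start at positions 36, 90, 156, 188.
NcoI cuts after the first base of each site, so after positions 36, 90, 156, 188.
Linear molecule, 4 cuts → 5 fragments:
  1–36 → 36 bp
  37–90 → 54 bp
  91–156 → 66 bp
  157–188 → 32 bp
  189–195 → 7 bp
Sorted largest to smallest: 66, 54, 36, 32, 7 bp.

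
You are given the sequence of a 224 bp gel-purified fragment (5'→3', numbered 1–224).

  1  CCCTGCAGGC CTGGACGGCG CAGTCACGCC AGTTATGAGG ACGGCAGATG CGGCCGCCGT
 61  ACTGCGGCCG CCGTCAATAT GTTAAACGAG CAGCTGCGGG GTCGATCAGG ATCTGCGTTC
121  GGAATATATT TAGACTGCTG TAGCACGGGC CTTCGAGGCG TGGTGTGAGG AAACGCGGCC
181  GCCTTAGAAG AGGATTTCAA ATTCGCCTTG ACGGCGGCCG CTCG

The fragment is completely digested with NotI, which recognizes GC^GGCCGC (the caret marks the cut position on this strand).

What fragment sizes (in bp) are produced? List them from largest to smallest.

111, 51, 39, 14, 9 bp

NotI sites (GCGGCCGC) start at positions 50, 64, 175, 214.
NotI cuts after base 2 of each site, so after positions 51, 65, 176, 215.
Linear molecule, 4 cuts → 5 fragments:
  1–51 → 51 bp
  52–65 → 14 bp
  66–176 → 111 bp
  177–215 → 39 bp
  216–224 → 9 bp
Sorted largest to smallest: 111, 51, 39, 14, 9 bp.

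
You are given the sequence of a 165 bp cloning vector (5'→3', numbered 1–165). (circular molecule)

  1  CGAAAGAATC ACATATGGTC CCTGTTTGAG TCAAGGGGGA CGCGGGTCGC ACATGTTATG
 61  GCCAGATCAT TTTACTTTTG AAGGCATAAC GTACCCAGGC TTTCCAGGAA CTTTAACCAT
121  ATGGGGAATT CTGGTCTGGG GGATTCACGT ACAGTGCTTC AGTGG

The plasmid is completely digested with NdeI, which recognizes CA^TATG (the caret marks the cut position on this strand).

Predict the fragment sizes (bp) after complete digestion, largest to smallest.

NdeI sites (CATATG) start at positions 12, 118.
NdeI cuts after base 2 of each site, so after positions 13, 119.
Circular molecule, 2 cuts → 2 fragments:
  14–119 → 106 bp
  120–165 then 1–13 → 46 + 13 = 59 bp
Sorted largest to smallest: 106, 59 bp.

106, 59 bp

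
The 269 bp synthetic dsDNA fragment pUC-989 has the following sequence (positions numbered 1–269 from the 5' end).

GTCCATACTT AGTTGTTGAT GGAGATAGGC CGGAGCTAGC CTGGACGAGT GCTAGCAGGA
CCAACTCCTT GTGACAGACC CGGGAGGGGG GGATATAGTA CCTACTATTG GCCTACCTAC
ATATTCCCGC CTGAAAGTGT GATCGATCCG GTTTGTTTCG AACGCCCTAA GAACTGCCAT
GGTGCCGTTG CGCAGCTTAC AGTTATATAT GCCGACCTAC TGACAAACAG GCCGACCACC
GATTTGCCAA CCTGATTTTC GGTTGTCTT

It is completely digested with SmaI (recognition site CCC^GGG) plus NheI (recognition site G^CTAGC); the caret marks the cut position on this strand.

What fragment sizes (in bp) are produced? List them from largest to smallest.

The SmaI site (CCCGGG) starts at position 79.
SmaI cuts after base 3 of each site, so after position 81.
NheI sites (GCTAGC) start at positions 35, 51.
NheI cuts after the first base of each site, so after positions 35, 51.
Combined cut positions: 35, 51, 81.
Linear molecule, 3 cuts → 4 fragments:
  1–35 → 35 bp
  36–51 → 16 bp
  52–81 → 30 bp
  82–269 → 188 bp
Sorted largest to smallest: 188, 35, 30, 16 bp.

188, 35, 30, 16 bp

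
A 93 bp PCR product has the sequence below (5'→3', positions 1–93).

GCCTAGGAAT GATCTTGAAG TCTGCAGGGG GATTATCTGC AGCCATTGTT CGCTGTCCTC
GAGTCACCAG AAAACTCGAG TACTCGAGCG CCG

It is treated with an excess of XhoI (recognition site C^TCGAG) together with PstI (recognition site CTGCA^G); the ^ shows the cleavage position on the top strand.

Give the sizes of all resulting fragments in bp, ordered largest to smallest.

26, 17, 17, 15, 10, 8 bp

XhoI sites (CTCGAG) start at positions 58, 75, 83.
XhoI cuts after the first base of each site, so after positions 58, 75, 83.
PstI sites (CTGCAG) start at positions 22, 37.
PstI cuts after base 5 of each site (before the last base), so after positions 26, 41.
Combined cut positions: 26, 41, 58, 75, 83.
Linear molecule, 5 cuts → 6 fragments:
  1–26 → 26 bp
  27–41 → 15 bp
  42–58 → 17 bp
  59–75 → 17 bp
  76–83 → 8 bp
  84–93 → 10 bp
Sorted largest to smallest: 26, 17, 17, 15, 10, 8 bp.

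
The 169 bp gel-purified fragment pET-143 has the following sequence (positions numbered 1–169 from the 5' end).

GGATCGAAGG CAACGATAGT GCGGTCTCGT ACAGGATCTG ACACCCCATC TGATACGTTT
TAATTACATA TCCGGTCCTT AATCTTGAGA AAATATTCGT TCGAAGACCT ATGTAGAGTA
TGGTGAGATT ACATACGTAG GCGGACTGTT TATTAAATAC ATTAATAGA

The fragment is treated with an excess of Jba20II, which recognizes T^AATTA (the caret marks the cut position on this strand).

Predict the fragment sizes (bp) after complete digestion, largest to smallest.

The Jba20II site (TAATTA) starts at position 61.
Jba20II cuts after the first base of each site, so after position 61.
Linear molecule, 1 cut → 2 fragments:
  1–61 → 61 bp
  62–169 → 108 bp
Sorted largest to smallest: 108, 61 bp.

108, 61 bp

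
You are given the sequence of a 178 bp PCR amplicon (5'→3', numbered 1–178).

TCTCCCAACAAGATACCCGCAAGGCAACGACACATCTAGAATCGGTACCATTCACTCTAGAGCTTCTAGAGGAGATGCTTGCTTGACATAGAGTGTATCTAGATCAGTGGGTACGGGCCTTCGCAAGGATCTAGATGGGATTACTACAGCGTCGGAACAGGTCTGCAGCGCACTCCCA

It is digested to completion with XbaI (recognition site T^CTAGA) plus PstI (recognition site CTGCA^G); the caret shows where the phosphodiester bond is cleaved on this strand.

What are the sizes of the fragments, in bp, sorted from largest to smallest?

37, 35, 33, 32, 21, 11, 9 bp

XbaI sites (TCTAGA) start at positions 35, 56, 65, 98, 130.
XbaI cuts after the first base of each site, so after positions 35, 56, 65, 98, 130.
The PstI site (CTGCAG) starts at position 163.
PstI cuts after base 5 of each site (before the last base), so after position 167.
Combined cut positions: 35, 56, 65, 98, 130, 167.
Linear molecule, 6 cuts → 7 fragments:
  1–35 → 35 bp
  36–56 → 21 bp
  57–65 → 9 bp
  66–98 → 33 bp
  99–130 → 32 bp
  131–167 → 37 bp
  168–178 → 11 bp
Sorted largest to smallest: 37, 35, 33, 32, 21, 11, 9 bp.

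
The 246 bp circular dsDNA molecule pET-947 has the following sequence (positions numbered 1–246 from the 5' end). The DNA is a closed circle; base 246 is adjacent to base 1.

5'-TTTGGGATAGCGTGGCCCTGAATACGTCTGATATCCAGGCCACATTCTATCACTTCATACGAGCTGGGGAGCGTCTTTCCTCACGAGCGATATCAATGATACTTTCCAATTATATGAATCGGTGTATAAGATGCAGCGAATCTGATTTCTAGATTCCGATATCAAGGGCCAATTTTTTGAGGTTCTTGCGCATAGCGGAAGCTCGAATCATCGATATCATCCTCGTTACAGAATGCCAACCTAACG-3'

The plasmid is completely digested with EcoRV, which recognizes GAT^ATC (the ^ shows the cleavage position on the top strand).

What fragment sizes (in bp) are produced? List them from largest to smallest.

EcoRV sites (GATATC) start at positions 30, 89, 158, 213.
EcoRV cuts after base 3 of each site, so after positions 32, 91, 160, 215.
Circular molecule, 4 cuts → 4 fragments:
  33–91 → 59 bp
  92–160 → 69 bp
  161–215 → 55 bp
  216–246 then 1–32 → 31 + 32 = 63 bp
Sorted largest to smallest: 69, 63, 59, 55 bp.

69, 63, 59, 55 bp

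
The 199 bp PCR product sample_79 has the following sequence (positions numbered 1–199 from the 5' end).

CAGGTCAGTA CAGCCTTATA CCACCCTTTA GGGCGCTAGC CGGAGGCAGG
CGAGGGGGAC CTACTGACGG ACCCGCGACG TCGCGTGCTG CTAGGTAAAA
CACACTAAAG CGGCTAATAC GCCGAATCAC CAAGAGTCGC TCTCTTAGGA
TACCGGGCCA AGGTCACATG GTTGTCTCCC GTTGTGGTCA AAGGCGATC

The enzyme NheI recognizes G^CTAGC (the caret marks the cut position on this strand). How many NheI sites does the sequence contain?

GCTAGC occurs starting at position 35.
NheI cuts at 1 site.

1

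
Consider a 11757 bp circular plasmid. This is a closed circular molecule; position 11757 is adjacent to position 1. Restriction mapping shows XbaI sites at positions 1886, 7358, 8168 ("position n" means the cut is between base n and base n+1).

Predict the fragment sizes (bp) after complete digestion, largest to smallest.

5475, 5472, 810 bp

Circular molecule, 3 cuts → 3 fragments:
  7358 − 1886 = 5472 bp
  8168 − 7358 = 810 bp
  wrap: 11757 − 8168 + 1886 = 5475 bp
Sorted largest to smallest: 5475, 5472, 810 bp.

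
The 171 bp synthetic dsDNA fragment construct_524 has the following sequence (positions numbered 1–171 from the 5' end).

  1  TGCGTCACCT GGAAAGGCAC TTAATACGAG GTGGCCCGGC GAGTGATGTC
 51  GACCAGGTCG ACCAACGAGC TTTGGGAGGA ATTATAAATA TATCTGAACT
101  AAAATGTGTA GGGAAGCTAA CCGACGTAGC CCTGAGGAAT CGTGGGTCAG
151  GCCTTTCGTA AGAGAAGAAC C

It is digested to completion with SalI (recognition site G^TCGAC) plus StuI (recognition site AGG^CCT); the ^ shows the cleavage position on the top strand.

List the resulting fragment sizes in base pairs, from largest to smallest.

SalI sites (GTCGAC) start at positions 48, 57.
SalI cuts after the first base of each site, so after positions 48, 57.
The StuI site (AGGCCT) starts at position 149.
StuI cuts after base 3 of each site, so after position 151.
Combined cut positions: 48, 57, 151.
Linear molecule, 3 cuts → 4 fragments:
  1–48 → 48 bp
  49–57 → 9 bp
  58–151 → 94 bp
  152–171 → 20 bp
Sorted largest to smallest: 94, 48, 20, 9 bp.

94, 48, 20, 9 bp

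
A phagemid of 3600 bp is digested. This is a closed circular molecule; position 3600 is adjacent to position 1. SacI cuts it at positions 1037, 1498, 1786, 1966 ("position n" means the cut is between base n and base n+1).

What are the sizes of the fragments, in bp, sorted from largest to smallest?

Circular molecule, 4 cuts → 4 fragments:
  1498 − 1037 = 461 bp
  1786 − 1498 = 288 bp
  1966 − 1786 = 180 bp
  wrap: 3600 − 1966 + 1037 = 2671 bp
Sorted largest to smallest: 2671, 461, 288, 180 bp.

2671, 461, 288, 180 bp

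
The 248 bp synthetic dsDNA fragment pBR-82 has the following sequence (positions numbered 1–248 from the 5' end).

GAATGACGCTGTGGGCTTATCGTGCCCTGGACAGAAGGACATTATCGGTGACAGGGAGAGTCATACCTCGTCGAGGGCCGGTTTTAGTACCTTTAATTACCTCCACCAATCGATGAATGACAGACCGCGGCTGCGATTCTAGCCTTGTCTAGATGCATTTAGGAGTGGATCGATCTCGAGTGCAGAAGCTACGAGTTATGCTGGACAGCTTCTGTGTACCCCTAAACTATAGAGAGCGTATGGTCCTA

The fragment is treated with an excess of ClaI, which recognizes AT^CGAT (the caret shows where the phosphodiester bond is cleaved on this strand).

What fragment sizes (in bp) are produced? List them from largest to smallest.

ClaI sites (ATCGAT) start at positions 109, 169.
ClaI cuts after base 2 of each site, so after positions 110, 170.
Linear molecule, 2 cuts → 3 fragments:
  1–110 → 110 bp
  111–170 → 60 bp
  171–248 → 78 bp
Sorted largest to smallest: 110, 78, 60 bp.

110, 78, 60 bp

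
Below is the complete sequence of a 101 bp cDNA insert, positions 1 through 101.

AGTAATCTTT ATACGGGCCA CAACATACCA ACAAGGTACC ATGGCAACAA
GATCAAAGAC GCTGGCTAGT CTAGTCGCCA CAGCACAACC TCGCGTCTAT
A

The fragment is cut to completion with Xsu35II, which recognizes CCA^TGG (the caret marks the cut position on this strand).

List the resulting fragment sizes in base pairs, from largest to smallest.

The Xsu35II site (CCATGG) starts at position 39.
Xsu35II cuts after base 3 of each site, so after position 41.
Linear molecule, 1 cut → 2 fragments:
  1–41 → 41 bp
  42–101 → 60 bp
Sorted largest to smallest: 60, 41 bp.

60, 41 bp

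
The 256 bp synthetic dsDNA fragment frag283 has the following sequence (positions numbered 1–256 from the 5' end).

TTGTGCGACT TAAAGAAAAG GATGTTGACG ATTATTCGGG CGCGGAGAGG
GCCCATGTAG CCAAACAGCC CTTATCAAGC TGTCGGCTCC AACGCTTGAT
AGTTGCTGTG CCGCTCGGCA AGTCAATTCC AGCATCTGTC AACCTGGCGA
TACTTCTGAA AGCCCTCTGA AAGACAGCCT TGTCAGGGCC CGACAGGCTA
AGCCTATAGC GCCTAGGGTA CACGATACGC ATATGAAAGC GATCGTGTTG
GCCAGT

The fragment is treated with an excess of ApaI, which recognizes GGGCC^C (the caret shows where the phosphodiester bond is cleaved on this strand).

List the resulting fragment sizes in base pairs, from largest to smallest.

137, 66, 53 bp

ApaI sites (GGGCCC) start at positions 49, 186.
ApaI cuts after base 5 of each site (before the last base), so after positions 53, 190.
Linear molecule, 2 cuts → 3 fragments:
  1–53 → 53 bp
  54–190 → 137 bp
  191–256 → 66 bp
Sorted largest to smallest: 137, 66, 53 bp.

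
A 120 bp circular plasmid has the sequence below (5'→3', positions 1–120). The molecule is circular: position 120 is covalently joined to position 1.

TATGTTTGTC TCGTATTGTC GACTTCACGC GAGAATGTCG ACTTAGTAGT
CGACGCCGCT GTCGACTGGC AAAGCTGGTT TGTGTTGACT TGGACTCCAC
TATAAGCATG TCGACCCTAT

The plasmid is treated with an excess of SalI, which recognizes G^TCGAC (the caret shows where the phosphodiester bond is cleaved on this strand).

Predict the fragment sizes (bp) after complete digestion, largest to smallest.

49, 28, 19, 12, 12 bp

SalI sites (GTCGAC) start at positions 18, 37, 49, 61, 110.
SalI cuts after the first base of each site, so after positions 18, 37, 49, 61, 110.
Circular molecule, 5 cuts → 5 fragments:
  19–37 → 19 bp
  38–49 → 12 bp
  50–61 → 12 bp
  62–110 → 49 bp
  111–120 then 1–18 → 10 + 18 = 28 bp
Sorted largest to smallest: 49, 28, 19, 12, 12 bp.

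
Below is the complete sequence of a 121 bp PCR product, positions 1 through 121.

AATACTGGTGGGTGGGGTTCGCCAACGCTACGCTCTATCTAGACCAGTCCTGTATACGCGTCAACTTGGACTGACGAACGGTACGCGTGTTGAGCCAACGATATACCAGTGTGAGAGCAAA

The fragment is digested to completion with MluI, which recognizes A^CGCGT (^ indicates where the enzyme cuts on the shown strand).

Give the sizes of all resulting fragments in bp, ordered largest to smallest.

MluI sites (ACGCGT) start at positions 56, 83.
MluI cuts after the first base of each site, so after positions 56, 83.
Linear molecule, 2 cuts → 3 fragments:
  1–56 → 56 bp
  57–83 → 27 bp
  84–121 → 38 bp
Sorted largest to smallest: 56, 38, 27 bp.

56, 38, 27 bp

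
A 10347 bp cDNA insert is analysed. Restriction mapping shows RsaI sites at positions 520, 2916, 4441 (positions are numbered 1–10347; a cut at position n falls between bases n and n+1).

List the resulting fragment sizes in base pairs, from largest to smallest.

Linear molecule, 3 cuts → 4 fragments:
  520 − 0 = 520 bp
  2916 − 520 = 2396 bp
  4441 − 2916 = 1525 bp
  10347 − 4441 = 5906 bp
Sorted largest to smallest: 5906, 2396, 1525, 520 bp.

5906, 2396, 1525, 520 bp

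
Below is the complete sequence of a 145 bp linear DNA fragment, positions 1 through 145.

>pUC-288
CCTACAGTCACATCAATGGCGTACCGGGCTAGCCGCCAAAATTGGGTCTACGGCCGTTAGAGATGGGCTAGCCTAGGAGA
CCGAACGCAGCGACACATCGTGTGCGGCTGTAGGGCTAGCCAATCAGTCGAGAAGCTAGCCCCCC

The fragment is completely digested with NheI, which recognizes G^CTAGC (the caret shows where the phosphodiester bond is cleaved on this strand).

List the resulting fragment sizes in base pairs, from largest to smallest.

48, 39, 28, 20, 10 bp

NheI sites (GCTAGC) start at positions 28, 67, 115, 135.
NheI cuts after the first base of each site, so after positions 28, 67, 115, 135.
Linear molecule, 4 cuts → 5 fragments:
  1–28 → 28 bp
  29–67 → 39 bp
  68–115 → 48 bp
  116–135 → 20 bp
  136–145 → 10 bp
Sorted largest to smallest: 48, 39, 28, 20, 10 bp.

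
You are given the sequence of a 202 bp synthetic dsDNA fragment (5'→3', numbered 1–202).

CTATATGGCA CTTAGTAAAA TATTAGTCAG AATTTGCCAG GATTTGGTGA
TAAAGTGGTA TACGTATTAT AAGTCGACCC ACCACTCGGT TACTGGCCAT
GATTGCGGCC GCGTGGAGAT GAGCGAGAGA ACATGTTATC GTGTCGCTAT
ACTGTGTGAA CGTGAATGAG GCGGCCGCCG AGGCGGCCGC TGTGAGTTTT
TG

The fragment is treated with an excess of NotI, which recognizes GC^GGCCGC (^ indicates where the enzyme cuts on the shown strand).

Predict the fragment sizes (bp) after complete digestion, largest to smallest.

106, 66, 18, 12 bp

NotI sites (GCGGCCGC) start at positions 105, 171, 183.
NotI cuts after base 2 of each site, so after positions 106, 172, 184.
Linear molecule, 3 cuts → 4 fragments:
  1–106 → 106 bp
  107–172 → 66 bp
  173–184 → 12 bp
  185–202 → 18 bp
Sorted largest to smallest: 106, 66, 18, 12 bp.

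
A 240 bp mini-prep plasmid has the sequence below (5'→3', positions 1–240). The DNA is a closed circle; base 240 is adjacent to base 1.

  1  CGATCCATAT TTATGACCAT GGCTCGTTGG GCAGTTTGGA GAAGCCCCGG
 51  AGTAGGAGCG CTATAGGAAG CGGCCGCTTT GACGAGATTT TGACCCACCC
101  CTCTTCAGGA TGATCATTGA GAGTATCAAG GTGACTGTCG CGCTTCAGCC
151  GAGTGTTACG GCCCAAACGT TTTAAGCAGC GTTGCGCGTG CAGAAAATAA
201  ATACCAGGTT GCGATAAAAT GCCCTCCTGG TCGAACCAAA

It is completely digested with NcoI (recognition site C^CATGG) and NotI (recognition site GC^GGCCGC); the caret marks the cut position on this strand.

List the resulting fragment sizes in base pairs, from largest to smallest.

186, 54 bp

The NcoI site (CCATGG) starts at position 17.
NcoI cuts after the first base of each site, so after position 17.
The NotI site (GCGGCCGC) starts at position 70.
NotI cuts after base 2 of each site, so after position 71.
Combined cut positions: 17, 71.
Circular molecule, 2 cuts → 2 fragments:
  18–71 → 54 bp
  72–240 then 1–17 → 169 + 17 = 186 bp
Sorted largest to smallest: 186, 54 bp.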